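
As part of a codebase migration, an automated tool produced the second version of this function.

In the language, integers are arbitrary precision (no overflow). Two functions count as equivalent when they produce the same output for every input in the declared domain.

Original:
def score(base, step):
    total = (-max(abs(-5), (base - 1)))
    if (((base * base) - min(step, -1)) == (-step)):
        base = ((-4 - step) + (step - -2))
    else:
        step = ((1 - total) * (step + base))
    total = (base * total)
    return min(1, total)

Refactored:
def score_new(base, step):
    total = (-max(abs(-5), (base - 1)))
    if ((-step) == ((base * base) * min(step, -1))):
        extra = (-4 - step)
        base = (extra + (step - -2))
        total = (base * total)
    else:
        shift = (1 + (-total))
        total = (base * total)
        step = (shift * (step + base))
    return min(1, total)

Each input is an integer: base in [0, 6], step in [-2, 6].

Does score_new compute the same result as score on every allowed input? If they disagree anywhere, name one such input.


There is a counterexample at base=0, step=-2: 1 on one side, 0 on the other.
score: total := -5 | (((base * base) - min(step, -1)) == (-step)): true | base := -2 | total := 10 | result 1
score_new: total := -5 | ((-step) == ((base * base) * min(step, -1))): false | shift := 6 | total := 0 | step := -12 | result 0
verdict: not equivalent; witness: base=0, step=-2


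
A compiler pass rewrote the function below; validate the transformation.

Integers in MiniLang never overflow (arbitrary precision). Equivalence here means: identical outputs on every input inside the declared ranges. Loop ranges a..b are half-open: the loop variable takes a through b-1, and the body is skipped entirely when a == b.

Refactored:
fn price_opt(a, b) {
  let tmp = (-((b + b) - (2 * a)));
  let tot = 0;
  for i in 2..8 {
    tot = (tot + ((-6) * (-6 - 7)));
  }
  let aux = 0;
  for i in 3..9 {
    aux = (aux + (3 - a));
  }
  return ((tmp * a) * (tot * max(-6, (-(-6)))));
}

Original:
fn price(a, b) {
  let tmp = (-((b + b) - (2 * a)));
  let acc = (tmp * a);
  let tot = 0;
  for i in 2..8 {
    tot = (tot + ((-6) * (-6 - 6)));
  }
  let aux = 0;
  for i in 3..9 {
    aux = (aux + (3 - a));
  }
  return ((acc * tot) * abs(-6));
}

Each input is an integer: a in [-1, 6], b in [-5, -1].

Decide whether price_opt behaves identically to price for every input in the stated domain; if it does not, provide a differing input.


Evaluate both at a=-1, b=-5.
price: tmp := 8 | acc := -8 | tot := 0 | iter i=2: | tot := 72 | iter i=3: | tot := 144 | iter i=4: | tot := 216 | iter i=5: | tot := 288 | iter i=6: | tot := 360 | iter i=7: | tot := 432 | aux := 0 | iter i=3: | aux := 4 | iter i=4: | aux := 8 | iter i=5: | aux := 12 | iter i=6: | aux := 16 | iter i=7: | aux := 20 | iter i=8: | aux := 24 | result -20736
price_opt: tmp := 8 | tot := 0 | iter i=2: | tot := 78 | iter i=3: | tot := 156 | iter i=4: | tot := 234 | iter i=5: | tot := 312 | iter i=6: | tot := 390 | iter i=7: | tot := 468 | aux := 0 | iter i=3: | aux := 4 | iter i=4: | aux := 8 | iter i=5: | aux := 12 | iter i=6: | aux := 16 | iter i=7: | aux := 20 | iter i=8: | aux := 24 | result -22464
-20736 != -22464, so the rewrite changes behavior.
verdict: not equivalent; witness: a=-1, b=-5


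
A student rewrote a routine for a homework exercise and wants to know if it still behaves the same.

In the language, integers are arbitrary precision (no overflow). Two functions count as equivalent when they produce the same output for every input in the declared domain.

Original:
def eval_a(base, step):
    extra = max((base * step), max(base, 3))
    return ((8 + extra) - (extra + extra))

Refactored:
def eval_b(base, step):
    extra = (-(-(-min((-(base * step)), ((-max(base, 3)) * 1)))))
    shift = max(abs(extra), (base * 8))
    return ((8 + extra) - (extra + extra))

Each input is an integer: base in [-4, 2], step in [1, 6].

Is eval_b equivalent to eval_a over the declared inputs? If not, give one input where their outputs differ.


Comparing the listings, the differences include: arithmetic usage differs; also statement counts differ; also constant usage differs; also min/max/abs usage differs; also local variable names differ.
One worked example (base=2, step=6) — eval_a: extra := 12 | result -4; eval_b: extra := 12 | shift := 16 | result -4; agreement on -4.
Across all 42 domain points the two functions coincide.
verdict: equivalent


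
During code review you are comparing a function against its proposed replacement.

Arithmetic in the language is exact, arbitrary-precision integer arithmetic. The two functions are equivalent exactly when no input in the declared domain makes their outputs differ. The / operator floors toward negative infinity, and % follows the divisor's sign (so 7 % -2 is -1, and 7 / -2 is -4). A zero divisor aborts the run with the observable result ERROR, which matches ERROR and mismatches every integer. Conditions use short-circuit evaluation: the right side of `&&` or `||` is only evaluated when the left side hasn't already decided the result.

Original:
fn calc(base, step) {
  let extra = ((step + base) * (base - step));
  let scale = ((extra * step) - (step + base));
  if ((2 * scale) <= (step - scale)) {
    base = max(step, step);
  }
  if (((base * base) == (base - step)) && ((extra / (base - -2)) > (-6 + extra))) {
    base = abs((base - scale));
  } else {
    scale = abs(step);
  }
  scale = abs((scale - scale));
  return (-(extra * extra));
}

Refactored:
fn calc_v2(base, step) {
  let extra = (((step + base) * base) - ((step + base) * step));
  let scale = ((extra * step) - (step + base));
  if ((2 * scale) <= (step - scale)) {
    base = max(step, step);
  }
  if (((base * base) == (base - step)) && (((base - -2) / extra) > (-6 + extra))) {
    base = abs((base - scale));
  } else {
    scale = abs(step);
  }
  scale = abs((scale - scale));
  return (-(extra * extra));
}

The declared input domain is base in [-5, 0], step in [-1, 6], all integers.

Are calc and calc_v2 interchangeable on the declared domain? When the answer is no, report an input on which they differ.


Run the pair on base=0, step=0.
calc: extra := 0 | scale := 0 | ((2 * scale) <= (step - scale)): true | base := 0 | (((base * base) == (base - step)) && ((extra / (base - -2)) > (-6 + extra))): true | base := 0 | scale := 0 | result 0
calc_v2: extra := 0 | scale := 0 | ((2 * scale) <= (step - scale)): true | base := 0 | divide-by-zero, output ERROR
0 against ERROR: the behavior changed.
verdict: not equivalent; witness: base=0, step=0


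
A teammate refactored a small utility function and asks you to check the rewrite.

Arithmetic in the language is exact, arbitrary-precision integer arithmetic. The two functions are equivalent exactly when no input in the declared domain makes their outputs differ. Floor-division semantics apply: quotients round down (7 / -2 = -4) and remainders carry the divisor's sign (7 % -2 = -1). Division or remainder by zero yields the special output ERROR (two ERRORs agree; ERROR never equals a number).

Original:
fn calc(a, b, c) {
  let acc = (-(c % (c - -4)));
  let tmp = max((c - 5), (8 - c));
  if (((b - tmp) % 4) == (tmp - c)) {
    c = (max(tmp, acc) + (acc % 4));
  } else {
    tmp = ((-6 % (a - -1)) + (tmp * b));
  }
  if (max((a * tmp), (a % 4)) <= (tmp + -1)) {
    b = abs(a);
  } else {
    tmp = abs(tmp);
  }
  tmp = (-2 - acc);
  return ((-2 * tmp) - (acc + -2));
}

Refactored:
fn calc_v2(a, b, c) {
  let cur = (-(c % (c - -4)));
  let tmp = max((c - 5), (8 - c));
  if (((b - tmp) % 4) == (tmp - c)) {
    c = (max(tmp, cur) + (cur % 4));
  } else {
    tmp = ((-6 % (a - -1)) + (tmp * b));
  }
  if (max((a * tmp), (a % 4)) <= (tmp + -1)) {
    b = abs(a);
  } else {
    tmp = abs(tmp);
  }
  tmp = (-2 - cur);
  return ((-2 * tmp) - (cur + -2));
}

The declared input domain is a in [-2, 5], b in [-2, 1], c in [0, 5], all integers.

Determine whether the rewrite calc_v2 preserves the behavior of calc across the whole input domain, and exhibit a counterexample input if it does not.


The two versions differ — the changes include local variable names differ.
One worked example (a=3, b=-1, c=5) — calc: acc := -5 | tmp := 3 | (((b - tmp) % 4) == (tmp - c)): false | tmp := -1 | (max((a * tmp), (a % 4)) <= (tmp + -1)): false | tmp := 1 | tmp := 3 | result 1; calc_v2: cur := -5 | tmp := 3 | (((b - tmp) % 4) == (tmp - c)): false | tmp := -1 | (max((a * tmp), (a % 4)) <= (tmp + -1)): false | tmp := 1 | tmp := 3 | result 1; agreement on 1.
Sweeping the whole domain (192 inputs) finds no disagreement.
verdict: equivalent


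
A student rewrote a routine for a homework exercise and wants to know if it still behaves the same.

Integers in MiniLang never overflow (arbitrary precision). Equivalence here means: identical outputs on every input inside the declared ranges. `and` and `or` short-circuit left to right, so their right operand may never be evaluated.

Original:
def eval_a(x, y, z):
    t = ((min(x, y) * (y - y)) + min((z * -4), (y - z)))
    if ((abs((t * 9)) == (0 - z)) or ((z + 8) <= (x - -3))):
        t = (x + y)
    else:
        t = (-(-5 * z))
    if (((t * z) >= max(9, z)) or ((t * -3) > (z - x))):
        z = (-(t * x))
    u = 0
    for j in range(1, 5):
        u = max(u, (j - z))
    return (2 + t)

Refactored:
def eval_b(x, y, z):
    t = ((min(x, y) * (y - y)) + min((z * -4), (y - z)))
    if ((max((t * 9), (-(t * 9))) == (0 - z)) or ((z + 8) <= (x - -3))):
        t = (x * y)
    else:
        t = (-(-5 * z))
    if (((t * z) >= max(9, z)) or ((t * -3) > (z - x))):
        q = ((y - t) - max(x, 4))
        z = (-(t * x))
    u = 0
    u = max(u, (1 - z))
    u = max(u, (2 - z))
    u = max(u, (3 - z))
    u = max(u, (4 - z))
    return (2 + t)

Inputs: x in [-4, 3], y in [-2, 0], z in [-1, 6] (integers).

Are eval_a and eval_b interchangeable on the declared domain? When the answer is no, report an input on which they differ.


The rewrite breaks on x=-4, y=0, z=0, where the results are -2 and 2.
eval_a: t := 0 | ((abs((t * 9)) == (0 - z)) or ((z + 8) <= (x - -3))): true | t := -4 | (((t * z) >= max(9, z)) or ((t * -3) > (z - x))): true | z := -16 | u := 0 | iter j=1: | u := 17 | iter j=2: | u := 18 | iter j=3: | u := 19 | iter j=4: | u := 20 | result -2
eval_b: t := 0 | ((max((t * 9), (-(t * 9))) == (0 - z)) or ((z + 8) <= (x - -3))): true | t := 0 | (((t * z) >= max(9, z)) or ((t * -3) > (z - x))): false | u := 0 | u := 1 | u := 2 | u := 3 | u := 4 | result 2
verdict: not equivalent; witness: x=-4, y=0, z=0


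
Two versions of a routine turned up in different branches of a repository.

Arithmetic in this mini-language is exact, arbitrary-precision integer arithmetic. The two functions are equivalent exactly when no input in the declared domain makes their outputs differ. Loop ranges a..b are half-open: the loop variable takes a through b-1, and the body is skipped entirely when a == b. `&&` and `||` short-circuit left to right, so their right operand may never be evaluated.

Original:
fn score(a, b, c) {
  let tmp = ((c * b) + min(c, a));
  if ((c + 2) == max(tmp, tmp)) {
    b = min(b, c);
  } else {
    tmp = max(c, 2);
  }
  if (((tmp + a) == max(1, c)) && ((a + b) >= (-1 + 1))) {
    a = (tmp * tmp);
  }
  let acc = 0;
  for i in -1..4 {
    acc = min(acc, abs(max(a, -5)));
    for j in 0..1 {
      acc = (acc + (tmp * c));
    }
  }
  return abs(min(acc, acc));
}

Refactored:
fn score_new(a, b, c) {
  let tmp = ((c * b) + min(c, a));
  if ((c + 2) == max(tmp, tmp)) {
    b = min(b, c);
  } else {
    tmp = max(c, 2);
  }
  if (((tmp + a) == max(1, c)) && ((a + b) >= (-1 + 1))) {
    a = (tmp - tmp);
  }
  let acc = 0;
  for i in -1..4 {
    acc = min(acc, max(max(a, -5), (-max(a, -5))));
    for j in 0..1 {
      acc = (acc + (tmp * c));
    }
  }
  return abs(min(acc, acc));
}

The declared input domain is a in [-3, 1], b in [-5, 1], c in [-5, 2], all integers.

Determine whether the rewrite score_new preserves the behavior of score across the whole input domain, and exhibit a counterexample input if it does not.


The rewrite breaks on a=-1, b=1, c=1, where the results are 6 and 2.
score: tmp=0, then ((c + 2) == max(tmp, tmp)) is false, then tmp=2, then (((tmp + a) == max(1, c)) && ((a + b) >= (-1 + 1))) is true, then a=4, then acc=0, then (i=-1), then acc=0, then (j=0), then acc=2, then (i=0), then acc=2, then (j=0), then acc=4, then (i=1), then acc=4, then (j=0), then acc=6, then (i=2), then acc=4, then (j=0), then acc=6, then (i=3), then acc=4, then (j=0), then acc=6, then returns 6
score_new: tmp=0, then ((c + 2) == max(tmp, tmp)) is false, then tmp=2, then (((tmp + a) == max(1, c)) && ((a + b) >= (-1 + 1))) is true, then a=0, then acc=0, then (i=-1), then acc=0, then (j=0), then acc=2, then (i=0), then acc=0, then (j=0), then acc=2, then (i=1), then acc=0, then (j=0), then acc=2, then (i=2), then acc=0, then (j=0), then acc=2, then (i=3), then acc=0, then (j=0), then acc=2, then returns 2
verdict: not equivalent; witness: a=-1, b=1, c=1


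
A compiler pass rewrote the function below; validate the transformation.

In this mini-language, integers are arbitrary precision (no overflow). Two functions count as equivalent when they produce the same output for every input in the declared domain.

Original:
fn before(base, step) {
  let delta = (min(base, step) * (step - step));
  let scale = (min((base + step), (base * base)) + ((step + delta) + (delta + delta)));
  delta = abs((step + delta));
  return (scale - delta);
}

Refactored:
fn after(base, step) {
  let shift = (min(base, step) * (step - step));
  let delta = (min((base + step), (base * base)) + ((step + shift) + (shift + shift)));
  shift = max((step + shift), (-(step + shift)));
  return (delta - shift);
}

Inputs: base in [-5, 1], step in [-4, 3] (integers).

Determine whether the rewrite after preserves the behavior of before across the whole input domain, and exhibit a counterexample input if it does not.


Differences: local variable names differ, plus min/max/abs usage differs, plus arithmetic usage differs — yet all 56 inputs agree.
verdict: equivalent


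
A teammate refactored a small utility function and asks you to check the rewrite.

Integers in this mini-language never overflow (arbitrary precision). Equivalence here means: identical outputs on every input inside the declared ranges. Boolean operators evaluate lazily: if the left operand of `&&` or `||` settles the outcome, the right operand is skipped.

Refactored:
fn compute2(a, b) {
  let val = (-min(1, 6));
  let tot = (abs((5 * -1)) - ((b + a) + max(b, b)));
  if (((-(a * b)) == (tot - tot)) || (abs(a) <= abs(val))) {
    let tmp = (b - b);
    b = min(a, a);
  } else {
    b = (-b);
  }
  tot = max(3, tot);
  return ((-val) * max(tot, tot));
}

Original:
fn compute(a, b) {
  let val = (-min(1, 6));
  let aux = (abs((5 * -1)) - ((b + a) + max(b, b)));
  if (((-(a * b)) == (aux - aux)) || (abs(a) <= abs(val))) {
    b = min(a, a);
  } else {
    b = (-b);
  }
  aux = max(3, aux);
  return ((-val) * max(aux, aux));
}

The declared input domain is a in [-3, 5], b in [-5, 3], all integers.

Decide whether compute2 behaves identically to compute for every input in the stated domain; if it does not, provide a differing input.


Equivalent — the differences include local variable names differ, and statement counts differ, and arithmetic usage differs, yet no declared input distinguishes the two.
Tracing a=2, b=0: compute: val = -1; aux = 3; (((-(a * b)) == (aux - aux)) || (abs(a) <= abs(val))) -> true; b = 2; aux = 3; return 3 | compute2: val = -1; tot = 3; (((-(a * b)) == (tot - tot)) || (abs(a) <= abs(val))) -> true; tmp = 0; b = 2; tot = 3; return 3 — matching result 3.
Every one of the 81 inputs gives matching results.
verdict: equivalent


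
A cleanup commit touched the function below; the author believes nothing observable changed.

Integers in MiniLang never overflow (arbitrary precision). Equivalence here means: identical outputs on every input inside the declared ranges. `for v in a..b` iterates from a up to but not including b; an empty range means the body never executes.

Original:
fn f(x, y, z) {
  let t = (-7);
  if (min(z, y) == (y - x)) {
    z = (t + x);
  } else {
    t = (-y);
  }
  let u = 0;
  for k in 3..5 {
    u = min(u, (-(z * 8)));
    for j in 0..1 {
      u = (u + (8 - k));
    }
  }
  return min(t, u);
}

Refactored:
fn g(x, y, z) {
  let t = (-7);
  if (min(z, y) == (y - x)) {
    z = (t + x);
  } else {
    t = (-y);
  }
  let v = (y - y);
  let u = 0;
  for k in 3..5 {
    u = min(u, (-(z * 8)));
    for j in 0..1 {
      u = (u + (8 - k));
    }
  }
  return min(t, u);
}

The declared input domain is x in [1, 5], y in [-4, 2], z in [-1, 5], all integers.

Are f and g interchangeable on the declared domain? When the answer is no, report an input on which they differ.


The two versions differ — the changes include local variable names differ, plus statement counts differ, plus arithmetic usage differs.
Tracing x=1, y=-3, z=4: f: t = -7; (min(z, y) == (y - x)) -> false; t = 3; u = 0; [k=3]; u = -32; [j=0]; u = -27; [k=4]; u = -32; [j=0]; u = -28; return -28 | g: t = -7; (min(z, y) == (y - x)) -> false; t = 3; v = 0; u = 0; [k=3]; u = -32; [j=0]; u = -27; [k=4]; u = -32; [j=0]; u = -28; return -28 — matching result -28.
Checked all 245 inputs in the declared domain: the outputs agree on every one.
verdict: equivalent


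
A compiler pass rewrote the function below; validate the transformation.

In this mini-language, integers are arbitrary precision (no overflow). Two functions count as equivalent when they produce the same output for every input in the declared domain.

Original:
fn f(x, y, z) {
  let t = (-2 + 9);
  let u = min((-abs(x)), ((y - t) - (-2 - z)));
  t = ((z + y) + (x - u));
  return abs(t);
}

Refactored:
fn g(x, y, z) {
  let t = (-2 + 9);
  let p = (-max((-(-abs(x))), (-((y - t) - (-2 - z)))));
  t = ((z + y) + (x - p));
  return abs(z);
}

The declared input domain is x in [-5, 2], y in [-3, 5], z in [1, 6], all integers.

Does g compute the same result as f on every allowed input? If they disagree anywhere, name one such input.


Consider the input x=-5, y=-3, z=1.
f: t=7, then u=-7, then t=0, then returns 0
g: t=7, then p=-7, then t=0, then returns 1
0 against 1: the behavior changed.
verdict: not equivalent; witness: x=-5, y=-3, z=1


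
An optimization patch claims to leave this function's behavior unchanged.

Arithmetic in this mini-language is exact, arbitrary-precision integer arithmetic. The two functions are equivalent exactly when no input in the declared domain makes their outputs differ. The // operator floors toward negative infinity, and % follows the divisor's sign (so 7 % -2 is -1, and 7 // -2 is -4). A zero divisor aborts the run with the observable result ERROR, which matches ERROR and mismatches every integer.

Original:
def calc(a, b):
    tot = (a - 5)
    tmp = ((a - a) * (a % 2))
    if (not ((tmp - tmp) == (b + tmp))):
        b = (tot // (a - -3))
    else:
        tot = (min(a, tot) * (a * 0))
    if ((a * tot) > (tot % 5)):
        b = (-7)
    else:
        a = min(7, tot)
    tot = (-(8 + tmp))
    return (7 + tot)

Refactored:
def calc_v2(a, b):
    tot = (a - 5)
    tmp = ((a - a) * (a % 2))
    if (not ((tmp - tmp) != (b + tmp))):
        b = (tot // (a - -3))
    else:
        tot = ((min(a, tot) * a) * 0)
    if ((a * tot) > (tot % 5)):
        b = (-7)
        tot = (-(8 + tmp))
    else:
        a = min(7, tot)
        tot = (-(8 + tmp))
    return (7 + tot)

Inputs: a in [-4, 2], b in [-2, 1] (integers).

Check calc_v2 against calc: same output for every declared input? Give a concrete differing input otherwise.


Not equivalent: a=-3, b=-2 separates them (ERROR vs -1).
calc: tot := -8 | tmp := 0 | (not ((tmp - tmp) == (b + tmp))): true | divide-by-zero, output ERROR
calc_v2: tot := -8 | tmp := 0 | (not ((tmp - tmp) != (b + tmp))): false | tot := 0 | ((a * tot) > (tot % 5)): false | a := 0 | tot := -8 | result -1
verdict: not equivalent; witness: a=-3, b=-2


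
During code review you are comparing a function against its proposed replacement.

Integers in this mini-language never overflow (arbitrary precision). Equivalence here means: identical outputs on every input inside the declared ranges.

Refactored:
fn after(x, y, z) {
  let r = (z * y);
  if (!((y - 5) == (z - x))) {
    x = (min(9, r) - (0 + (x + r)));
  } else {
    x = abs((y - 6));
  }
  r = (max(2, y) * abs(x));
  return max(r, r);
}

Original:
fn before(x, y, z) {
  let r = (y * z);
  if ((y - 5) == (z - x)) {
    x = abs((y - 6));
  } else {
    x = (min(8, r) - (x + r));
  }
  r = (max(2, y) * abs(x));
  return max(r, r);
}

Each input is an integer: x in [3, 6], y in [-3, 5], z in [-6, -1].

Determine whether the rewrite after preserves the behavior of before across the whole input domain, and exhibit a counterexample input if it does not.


Take x=3, y=-3, z=-6.
before: r becomes 18; next ((y - 5) == (z - x)) evaluates to false; next x becomes -13; next r becomes 26; next final value 26
after: r becomes 18; next (!((y - 5) == (z - x))) evaluates to true; next x becomes -12; next r becomes 24; next final value 24
26 != 24, so the rewrite changes behavior.
verdict: not equivalent; witness: x=3, y=-3, z=-6


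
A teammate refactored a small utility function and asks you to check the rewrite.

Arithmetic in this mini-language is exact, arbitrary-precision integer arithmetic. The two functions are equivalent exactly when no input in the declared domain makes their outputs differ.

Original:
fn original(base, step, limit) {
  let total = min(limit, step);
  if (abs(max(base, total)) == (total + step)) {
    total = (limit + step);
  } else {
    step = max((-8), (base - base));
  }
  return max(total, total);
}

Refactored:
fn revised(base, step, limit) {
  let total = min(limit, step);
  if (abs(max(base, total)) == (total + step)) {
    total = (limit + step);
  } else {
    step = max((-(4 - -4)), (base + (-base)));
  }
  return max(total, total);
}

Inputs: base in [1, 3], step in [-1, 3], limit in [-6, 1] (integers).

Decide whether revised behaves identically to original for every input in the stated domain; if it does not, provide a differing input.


Side by side, the visible changes include: arithmetic usage differs, constant usage differs.
Tracing base=3, step=0, limit=-3: original: total=-3, then (abs(max(base, total)) == (total + step)) is false, then step=0, then returns -3 | revised: total=-3, then (abs(max(base, total)) == (total + step)) is false, then step=0, then returns -3 — matching result -3.
Checked all 120 inputs in the declared domain: the outputs agree on every one.
verdict: equivalent


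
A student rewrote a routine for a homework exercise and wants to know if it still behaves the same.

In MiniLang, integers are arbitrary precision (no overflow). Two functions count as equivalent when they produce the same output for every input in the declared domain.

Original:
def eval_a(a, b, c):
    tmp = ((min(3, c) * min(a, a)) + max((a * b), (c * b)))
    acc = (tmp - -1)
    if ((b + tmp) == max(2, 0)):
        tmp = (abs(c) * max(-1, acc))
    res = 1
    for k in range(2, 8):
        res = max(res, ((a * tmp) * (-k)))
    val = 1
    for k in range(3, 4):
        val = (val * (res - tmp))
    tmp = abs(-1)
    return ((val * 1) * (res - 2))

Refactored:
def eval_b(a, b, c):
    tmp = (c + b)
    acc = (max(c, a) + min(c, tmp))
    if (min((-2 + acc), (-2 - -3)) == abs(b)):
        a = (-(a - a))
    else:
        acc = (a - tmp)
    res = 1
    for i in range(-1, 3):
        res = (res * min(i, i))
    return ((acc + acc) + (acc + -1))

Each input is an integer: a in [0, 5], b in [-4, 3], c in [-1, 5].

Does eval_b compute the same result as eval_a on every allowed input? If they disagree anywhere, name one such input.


Not equivalent: a=0, b=-4, c=-1 separates them (3 vs 14).
eval_a: tmp=4, then acc=5, then ((b + tmp) == max(2, 0)) is false, then res=1, then (k=2), then res=1, then (k=3), then res=1, then (k=4), then res=1, then (k=5), then res=1, then (k=6), then res=1, then (k=7), then res=1, then val=1, then (k=3), then val=-3, then tmp=1, then returns 3
eval_b: tmp=-5, then acc=-5, then (min((-2 + acc), (-2 - -3)) == abs(b)) is false, then acc=5, then res=1, then (i=-1), then res=-1, then (i=0), then res=0, then (i=1), then res=0, then (i=2), then res=0, then returns 14
verdict: not equivalent; witness: a=0, b=-4, c=-1


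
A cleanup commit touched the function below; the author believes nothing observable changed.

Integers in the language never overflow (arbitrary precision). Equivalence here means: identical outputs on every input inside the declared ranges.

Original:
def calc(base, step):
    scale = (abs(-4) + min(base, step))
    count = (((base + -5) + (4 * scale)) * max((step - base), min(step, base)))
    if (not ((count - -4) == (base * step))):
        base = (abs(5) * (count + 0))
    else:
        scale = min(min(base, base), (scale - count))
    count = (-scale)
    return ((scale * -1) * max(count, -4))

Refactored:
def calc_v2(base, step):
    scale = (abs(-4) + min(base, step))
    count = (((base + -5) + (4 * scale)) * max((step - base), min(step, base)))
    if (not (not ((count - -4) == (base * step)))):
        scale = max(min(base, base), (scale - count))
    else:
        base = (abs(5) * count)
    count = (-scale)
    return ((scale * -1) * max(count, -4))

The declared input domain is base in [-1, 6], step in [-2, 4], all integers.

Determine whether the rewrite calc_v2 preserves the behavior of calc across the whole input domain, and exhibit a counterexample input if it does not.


base=-1, step=-2 yields 1 from calc but 16 from calc_v2.
verdict: not equivalent; witness: base=-1, step=-2


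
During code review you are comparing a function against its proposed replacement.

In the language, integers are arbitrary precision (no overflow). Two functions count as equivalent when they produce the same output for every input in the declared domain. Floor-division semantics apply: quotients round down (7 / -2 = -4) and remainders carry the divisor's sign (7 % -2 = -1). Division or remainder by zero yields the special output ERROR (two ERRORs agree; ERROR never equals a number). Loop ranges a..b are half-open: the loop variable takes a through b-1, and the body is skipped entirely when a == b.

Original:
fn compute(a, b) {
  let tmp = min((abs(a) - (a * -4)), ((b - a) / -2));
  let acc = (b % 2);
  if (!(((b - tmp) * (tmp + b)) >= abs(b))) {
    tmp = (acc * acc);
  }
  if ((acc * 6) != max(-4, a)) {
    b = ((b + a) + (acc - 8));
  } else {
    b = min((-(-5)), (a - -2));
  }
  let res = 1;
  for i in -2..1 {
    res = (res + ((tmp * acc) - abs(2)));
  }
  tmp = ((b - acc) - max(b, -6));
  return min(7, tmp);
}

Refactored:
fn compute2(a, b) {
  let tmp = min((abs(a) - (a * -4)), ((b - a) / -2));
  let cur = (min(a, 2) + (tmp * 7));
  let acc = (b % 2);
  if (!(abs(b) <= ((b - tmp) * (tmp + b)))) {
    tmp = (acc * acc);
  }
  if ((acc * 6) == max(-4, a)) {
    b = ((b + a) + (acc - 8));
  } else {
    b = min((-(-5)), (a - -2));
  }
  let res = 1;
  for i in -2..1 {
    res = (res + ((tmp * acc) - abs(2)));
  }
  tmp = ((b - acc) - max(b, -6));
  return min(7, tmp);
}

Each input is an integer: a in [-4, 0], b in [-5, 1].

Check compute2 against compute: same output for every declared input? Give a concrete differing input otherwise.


Try a=-4, b=-5.
compute: tmp=-12, then acc=1, then (!(((b - tmp) * (tmp + b)) >= abs(b))) is true, then tmp=1, then ((acc * 6) != max(-4, a)) is true, then b=-16, then res=1, then (i=-2), then res=0, then (i=-1), then res=-1, then (i=0), then res=-2, then tmp=-11, then returns -11
compute2: tmp=-12, then cur=-88, then acc=1, then (!(abs(b) <= ((b - tmp) * (tmp + b)))) is true, then tmp=1, then ((acc * 6) == max(-4, a)) is false, then b=-2, then res=1, then (i=-2), then res=0, then (i=-1), then res=-1, then (i=0), then res=-2, then tmp=-1, then returns -1
-11 != -1, so the rewrite changes behavior.
verdict: not equivalent; witness: a=-4, b=-5


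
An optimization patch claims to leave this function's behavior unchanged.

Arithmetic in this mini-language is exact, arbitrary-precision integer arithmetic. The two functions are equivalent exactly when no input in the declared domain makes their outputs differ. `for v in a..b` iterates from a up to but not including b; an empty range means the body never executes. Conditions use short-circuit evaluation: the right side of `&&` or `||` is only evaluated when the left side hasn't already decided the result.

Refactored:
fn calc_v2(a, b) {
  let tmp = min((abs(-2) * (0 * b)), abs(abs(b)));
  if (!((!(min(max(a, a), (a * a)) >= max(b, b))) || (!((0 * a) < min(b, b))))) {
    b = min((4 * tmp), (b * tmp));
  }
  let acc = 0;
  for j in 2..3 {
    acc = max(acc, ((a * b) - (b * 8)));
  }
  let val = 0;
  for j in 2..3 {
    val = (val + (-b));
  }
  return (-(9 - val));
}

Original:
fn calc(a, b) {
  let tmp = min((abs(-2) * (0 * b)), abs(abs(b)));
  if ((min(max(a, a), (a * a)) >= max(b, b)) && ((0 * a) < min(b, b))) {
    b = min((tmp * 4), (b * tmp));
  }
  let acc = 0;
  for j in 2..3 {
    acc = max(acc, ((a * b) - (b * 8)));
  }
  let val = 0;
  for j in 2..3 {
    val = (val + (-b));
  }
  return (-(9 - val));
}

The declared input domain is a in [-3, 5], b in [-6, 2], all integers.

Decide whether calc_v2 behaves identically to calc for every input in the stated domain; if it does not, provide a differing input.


Side by side, the visible changes include: boolean connective usage differs.
As a probe, take a=2, b=0: calc runs tmp := 0 | ((min(max(a, a), (a * a)) >= max(b, b)) && ((0 * a) < min(b, b))): false | acc := 0 | iter j=2: | acc := 0 | val := 0 | iter j=2: | val := 0 | result -9; calc_v2 runs tmp := 0 | (!((!(min(max(a, a), (a * a)) >= max(b, b))) || (!((0 * a) < min(b, b))))): false | acc := 0 | iter j=2: | acc := 0 | val := 0 | iter j=2: | val := 0 | result -9; both end at -9.
Checked all 81 inputs in the declared domain: the outputs agree on every one.
verdict: equivalent


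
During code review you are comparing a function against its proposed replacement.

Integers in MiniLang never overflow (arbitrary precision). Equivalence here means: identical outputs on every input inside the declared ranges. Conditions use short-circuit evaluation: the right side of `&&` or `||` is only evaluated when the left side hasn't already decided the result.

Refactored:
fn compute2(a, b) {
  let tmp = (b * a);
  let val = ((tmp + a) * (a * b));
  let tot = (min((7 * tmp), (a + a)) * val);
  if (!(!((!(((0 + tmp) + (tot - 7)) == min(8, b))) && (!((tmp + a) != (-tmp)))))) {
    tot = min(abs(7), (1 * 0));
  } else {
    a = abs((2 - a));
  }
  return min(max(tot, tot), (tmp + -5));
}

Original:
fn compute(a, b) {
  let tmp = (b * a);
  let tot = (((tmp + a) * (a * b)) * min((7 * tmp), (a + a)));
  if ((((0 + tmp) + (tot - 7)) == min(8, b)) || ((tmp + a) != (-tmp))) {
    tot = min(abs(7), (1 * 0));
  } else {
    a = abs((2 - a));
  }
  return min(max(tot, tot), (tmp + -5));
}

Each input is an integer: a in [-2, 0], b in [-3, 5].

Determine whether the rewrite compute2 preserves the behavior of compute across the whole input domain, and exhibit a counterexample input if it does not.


a=-2, b=-3 yields 0 from compute but -96 from compute2.
verdict: not equivalent; witness: a=-2, b=-3


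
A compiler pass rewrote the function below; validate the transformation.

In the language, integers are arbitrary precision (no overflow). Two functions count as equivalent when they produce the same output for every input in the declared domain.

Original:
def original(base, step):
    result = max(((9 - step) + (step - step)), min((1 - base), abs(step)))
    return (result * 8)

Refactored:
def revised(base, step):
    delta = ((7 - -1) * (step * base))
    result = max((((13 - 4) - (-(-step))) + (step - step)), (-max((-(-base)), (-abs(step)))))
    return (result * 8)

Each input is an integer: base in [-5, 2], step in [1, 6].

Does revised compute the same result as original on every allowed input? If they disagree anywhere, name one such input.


There is a counterexample at base=-5, step=6: 48 on one side, 40 on the other.
original: result = 6; return 48
revised: delta = -240; result = 5; return 40
verdict: not equivalent; witness: base=-5, step=6


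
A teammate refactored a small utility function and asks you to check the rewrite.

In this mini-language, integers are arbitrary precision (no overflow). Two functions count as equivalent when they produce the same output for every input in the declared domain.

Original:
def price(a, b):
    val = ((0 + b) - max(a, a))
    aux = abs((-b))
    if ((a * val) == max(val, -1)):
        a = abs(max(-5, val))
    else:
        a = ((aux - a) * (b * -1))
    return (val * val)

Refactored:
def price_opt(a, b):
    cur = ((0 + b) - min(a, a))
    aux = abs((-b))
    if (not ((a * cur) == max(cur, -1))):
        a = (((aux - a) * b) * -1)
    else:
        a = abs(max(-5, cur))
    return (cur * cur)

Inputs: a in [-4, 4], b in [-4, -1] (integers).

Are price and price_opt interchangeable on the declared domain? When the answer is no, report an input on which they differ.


The edit looks behavioral (`max(a, a)` became `min(a, a)`), but over these ranges it never changes the outcome.
As a probe, take a=4, b=-4: price runs val becomes -8; next aux becomes 4; next ((a * val) == max(val, -1)) evaluates to false; next a becomes 0; next final value 64; price_opt runs cur becomes -8; next aux becomes 4; next (not ((a * cur) == max(cur, -1))) evaluates to true; next a becomes 0; next final value 64; both end at 64.
Sweeping the whole domain (36 inputs) finds no disagreement.
verdict: equivalent


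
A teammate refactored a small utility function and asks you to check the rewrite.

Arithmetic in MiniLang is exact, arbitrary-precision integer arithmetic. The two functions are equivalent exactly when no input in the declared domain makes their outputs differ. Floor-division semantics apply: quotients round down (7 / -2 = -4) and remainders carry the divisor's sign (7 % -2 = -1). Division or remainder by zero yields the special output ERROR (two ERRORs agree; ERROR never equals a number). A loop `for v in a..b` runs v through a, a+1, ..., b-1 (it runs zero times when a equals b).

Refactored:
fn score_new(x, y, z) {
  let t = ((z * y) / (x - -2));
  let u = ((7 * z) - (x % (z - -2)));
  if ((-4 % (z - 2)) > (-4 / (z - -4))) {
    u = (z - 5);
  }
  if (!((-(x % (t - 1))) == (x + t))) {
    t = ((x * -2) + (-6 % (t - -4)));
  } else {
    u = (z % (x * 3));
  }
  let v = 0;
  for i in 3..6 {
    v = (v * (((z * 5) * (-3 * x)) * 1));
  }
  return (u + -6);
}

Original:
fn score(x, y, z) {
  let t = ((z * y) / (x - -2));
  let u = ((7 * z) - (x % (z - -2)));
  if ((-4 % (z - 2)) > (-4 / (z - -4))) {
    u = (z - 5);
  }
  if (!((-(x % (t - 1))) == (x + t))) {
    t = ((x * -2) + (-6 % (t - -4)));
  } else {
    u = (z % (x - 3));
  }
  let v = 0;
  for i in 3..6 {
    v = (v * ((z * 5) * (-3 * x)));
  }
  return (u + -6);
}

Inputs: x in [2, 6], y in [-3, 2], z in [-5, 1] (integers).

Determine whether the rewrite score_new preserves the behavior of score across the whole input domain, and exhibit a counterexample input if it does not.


Not equivalent: x=4, y=2, z=-5 separates them (-6 vs 1).
score: t=-2, then u=-33, then ((-4 % (z - 2)) > (-4 / (z - -4))) is false, then (!((-(x % (t - 1))) == (x + t))) is false, then u=0, then v=0, then (i=3), then v=0, then (i=4), then v=0, then (i=5), then v=0, then returns -6
score_new: t=-2, then u=-33, then ((-4 % (z - 2)) > (-4 / (z - -4))) is false, then (!((-(x % (t - 1))) == (x + t))) is false, then u=7, then v=0, then (i=3), then v=0, then (i=4), then v=0, then (i=5), then v=0, then returns 1
verdict: not equivalent; witness: x=4, y=2, z=-5


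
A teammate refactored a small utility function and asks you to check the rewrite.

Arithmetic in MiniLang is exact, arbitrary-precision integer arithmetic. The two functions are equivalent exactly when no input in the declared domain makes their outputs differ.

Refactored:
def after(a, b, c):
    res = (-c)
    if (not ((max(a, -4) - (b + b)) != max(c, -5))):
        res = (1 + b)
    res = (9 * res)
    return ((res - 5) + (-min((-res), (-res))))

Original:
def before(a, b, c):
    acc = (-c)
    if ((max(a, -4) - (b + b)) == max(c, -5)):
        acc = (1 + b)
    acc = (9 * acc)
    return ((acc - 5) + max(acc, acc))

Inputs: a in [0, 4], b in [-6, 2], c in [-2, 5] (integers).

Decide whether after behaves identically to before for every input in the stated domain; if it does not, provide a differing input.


Reading the diff, among the changes: min/max/abs usage differs, plus boolean connective usage differs, plus local variable names differ, plus comparison usage differs.
As a probe, take a=4, b=2, c=-1: before runs acc becomes 1; next ((max(a, -4) - (b + b)) == max(c, -5)) evaluates to false; next acc becomes 9; next final value 13; after runs res becomes 1; next (not ((max(a, -4) - (b + b)) != max(c, -5))) evaluates to false; next res becomes 9; next final value 13; both end at 13.
Across all 360 domain points the two functions coincide.
verdict: equivalent


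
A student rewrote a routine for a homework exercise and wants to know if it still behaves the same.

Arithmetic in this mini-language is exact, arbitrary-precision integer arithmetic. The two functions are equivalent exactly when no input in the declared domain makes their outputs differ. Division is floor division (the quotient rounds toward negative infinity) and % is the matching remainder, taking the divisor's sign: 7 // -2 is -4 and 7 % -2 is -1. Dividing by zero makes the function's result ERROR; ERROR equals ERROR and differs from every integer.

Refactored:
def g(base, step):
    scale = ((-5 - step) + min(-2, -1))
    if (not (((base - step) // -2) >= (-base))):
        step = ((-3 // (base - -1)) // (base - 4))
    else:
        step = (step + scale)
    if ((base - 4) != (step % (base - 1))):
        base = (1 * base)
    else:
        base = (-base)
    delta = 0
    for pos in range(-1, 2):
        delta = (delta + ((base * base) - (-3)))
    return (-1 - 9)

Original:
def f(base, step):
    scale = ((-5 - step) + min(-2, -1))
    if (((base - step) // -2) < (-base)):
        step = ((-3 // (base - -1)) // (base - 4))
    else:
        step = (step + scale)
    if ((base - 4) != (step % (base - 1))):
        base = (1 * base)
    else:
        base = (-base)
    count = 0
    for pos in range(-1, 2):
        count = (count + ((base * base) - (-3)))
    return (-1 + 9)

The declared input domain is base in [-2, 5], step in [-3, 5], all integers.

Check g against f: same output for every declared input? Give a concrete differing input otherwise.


The rewrite breaks on base=-2, step=-3, where the results are 8 and -10.
f: scale := -4 | (((base - step) // -2) < (-base)): true | step := -1 | ((base - 4) != (step % (base - 1))): true | base := -2 | count := 0 | iter pos=-1: | count := 7 | iter pos=0: | count := 14 | iter pos=1: | count := 21 | result 8
g: scale := -4 | (not (((base - step) // -2) >= (-base))): true | step := -1 | ((base - 4) != (step % (base - 1))): true | base := -2 | delta := 0 | iter pos=-1: | delta := 7 | iter pos=0: | delta := 14 | iter pos=1: | delta := 21 | result -10
verdict: not equivalent; witness: base=-2, step=-3


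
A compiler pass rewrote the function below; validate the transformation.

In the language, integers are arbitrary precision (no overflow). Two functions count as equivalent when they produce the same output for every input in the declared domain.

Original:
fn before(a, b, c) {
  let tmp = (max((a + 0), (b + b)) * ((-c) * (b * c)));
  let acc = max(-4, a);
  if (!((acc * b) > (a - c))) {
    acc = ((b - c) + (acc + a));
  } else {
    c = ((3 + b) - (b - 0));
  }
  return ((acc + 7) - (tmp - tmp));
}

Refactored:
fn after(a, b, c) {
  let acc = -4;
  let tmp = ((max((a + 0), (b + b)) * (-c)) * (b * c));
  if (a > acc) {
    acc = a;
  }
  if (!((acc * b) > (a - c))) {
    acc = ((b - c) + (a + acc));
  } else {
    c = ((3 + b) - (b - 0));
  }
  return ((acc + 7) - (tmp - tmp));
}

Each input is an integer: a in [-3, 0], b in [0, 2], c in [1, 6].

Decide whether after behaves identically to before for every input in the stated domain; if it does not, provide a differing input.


The two are interchangeable: comparison usage differs, plus min/max/abs usage differs, plus statement counts differ, plus branching structure differs, and every declared input agrees.
As a probe, take a=-1, b=2, c=4: before runs tmp := -128 | acc := -1 | (!((acc * b) > (a - c))): false | c := 3 | result 6; after runs acc := -4 | tmp := -128 | (a > acc): true | acc := -1 | (!((acc * b) > (a - c))): false | c := 3 | result 6; both end at 6.
Sweeping the whole domain (72 inputs) finds no disagreement.
verdict: equivalent
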